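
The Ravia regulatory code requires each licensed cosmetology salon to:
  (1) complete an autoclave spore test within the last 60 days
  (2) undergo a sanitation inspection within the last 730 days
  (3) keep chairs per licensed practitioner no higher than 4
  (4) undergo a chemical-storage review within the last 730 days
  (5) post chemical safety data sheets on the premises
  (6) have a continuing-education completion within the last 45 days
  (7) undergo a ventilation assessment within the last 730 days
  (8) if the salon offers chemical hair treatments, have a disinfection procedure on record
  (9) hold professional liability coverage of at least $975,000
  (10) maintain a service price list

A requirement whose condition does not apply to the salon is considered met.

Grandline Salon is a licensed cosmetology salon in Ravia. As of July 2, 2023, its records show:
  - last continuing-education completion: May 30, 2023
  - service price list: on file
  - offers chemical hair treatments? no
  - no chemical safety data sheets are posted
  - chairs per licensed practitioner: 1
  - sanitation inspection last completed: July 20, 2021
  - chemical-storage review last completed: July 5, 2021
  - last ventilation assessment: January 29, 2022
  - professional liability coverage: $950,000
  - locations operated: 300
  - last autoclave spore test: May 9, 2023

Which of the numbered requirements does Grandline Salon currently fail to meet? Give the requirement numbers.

1. autoclave spore test 54 days ago vs limit 60 → met
2. sanitation inspection 712 days ago vs limit 730 → met
3. chairs per licensed practitioner 1 ≤ 4 → met
4. chemical-storage review 727 days ago vs limit 730 → met
5. chemical safety data sheets absent → not met
6. continuing-education completion 33 days ago vs limit 45 → met
7. ventilation assessment 519 days ago vs limit 730 → met
8. condition 'offers chemical hair treatments' does not hold → requirement n/a → met
9. professional liability coverage $950,000 < $975,000 → not met
10. service price list present → met
Not met: 5, 9

5, 9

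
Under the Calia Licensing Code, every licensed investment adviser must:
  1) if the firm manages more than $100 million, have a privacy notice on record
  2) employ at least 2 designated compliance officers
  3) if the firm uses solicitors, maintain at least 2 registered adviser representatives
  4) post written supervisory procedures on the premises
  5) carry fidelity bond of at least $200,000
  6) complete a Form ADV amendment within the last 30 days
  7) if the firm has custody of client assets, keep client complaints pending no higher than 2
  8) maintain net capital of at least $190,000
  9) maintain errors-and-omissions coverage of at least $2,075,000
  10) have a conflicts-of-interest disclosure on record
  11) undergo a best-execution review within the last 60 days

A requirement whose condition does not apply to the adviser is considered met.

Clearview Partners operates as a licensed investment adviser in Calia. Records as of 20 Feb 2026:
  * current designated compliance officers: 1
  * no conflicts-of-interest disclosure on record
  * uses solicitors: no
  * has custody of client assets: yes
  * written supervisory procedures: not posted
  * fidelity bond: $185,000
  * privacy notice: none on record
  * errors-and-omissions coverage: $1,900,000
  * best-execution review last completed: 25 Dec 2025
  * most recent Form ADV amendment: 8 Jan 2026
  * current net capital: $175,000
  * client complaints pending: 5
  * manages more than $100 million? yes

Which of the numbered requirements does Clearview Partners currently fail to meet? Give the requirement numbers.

1, 2, 4, 5, 6, 7, 8, 9, 10

1. condition 'manages more than $100 million' holds; privacy notice absent → not met
2. designated compliance officers 1 < 2 → not met
3. condition 'uses solicitors' does not hold → requirement n/a → met
4. written supervisory procedures absent → not met
5. fidelity bond $185,000 < $200,000 → not met
6. Form ADV amendment 43 days ago vs limit 30 → not met
7. condition 'has custody of client assets' holds; client complaints pending 5 > 2 → not met
8. net capital $175,000 < $190,000 → not met
9. errors-and-omissions coverage $1,900,000 < $2,075,000 → not met
10. conflicts-of-interest disclosure absent → not met
11. best-execution review 57 days ago vs limit 60 → met
Not met: 1, 2, 4, 5, 6, 7, 8, 9, 10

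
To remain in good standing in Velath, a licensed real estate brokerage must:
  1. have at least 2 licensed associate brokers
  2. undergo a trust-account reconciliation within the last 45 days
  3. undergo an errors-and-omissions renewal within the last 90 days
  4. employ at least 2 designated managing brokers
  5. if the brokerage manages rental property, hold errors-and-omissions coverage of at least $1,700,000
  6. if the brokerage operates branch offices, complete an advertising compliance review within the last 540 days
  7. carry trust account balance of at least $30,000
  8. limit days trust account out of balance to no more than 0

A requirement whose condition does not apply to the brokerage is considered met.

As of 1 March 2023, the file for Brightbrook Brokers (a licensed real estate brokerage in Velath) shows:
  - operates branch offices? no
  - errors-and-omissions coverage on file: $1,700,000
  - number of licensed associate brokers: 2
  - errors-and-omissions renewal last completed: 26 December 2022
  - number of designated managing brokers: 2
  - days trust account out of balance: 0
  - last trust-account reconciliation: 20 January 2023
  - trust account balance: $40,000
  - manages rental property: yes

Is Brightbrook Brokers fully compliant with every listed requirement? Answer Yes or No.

Yes

1. licensed associate brokers 2 ≥ 2 → met
2. trust-account reconciliation 40 days ago vs limit 45 → met
3. errors-and-omissions renewal 65 days ago vs limit 90 → met
4. designated managing brokers 2 ≥ 2 → met
5. condition 'manages rental property' holds; errors-and-omissions coverage $1,700,000 ≥ $1,700,000 → met
6. condition 'operates branch offices' does not hold → requirement n/a → met
7. trust account balance $40,000 ≥ $30,000 → met
8. days trust account out of balance 0 ≤ 0 → met
All met.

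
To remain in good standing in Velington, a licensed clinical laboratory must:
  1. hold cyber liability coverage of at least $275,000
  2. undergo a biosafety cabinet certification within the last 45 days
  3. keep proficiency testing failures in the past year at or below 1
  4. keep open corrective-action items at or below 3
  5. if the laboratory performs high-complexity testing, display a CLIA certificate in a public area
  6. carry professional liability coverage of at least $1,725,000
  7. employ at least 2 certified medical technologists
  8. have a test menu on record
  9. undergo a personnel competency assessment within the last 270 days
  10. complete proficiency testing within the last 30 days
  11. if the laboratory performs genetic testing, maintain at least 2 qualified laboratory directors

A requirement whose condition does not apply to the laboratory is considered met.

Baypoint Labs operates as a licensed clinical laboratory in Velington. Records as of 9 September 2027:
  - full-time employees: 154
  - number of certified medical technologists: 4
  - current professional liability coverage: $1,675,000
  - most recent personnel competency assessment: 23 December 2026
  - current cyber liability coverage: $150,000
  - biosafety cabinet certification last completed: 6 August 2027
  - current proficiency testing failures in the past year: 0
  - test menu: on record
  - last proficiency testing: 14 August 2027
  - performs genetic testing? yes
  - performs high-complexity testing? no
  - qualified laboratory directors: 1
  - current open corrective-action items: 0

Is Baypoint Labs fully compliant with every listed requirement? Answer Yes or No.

No

1. cyber liability coverage $150,000 < $275,000 → not met
2. biosafety cabinet certification 34 days ago vs limit 45 → met
3. proficiency testing failures in the past year 0 ≤ 1 → met
4. open corrective-action items 0 ≤ 3 → met
5. condition 'performs high-complexity testing' does not hold → requirement n/a → met
6. professional liability coverage $1,675,000 < $1,725,000 → not met
7. certified medical technologists 4 ≥ 2 → met
8. test menu present → met
9. personnel competency assessment 260 days ago vs limit 270 → met
10. proficiency testing 26 days ago vs limit 30 → met
11. condition 'performs genetic testing' holds; qualified laboratory directors 1 < 2 → not met
Not met: 1, 6, 11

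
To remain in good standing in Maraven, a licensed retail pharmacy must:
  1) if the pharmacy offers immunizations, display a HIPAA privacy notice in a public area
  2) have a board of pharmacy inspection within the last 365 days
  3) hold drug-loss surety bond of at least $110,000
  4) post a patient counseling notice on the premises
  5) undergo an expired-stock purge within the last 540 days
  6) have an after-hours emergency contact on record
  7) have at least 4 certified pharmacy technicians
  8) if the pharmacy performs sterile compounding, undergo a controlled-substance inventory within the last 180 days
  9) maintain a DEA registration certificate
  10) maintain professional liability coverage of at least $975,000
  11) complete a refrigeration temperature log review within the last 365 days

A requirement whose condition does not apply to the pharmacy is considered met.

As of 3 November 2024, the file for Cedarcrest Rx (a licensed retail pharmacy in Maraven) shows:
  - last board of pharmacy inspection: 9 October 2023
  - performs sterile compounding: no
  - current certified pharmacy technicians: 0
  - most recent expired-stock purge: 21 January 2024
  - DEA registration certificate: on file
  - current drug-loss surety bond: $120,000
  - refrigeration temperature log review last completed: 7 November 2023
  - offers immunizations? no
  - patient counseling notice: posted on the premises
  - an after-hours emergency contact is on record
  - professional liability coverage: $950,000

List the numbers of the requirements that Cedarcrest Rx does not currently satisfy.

1. condition 'offers immunizations' does not hold → requirement n/a → met
2. board of pharmacy inspection 391 days ago vs limit 365 → not met
3. drug-loss surety bond $120,000 ≥ $110,000 → met
4. patient counseling notice present → met
5. expired-stock purge 287 days ago vs limit 540 → met
6. after-hours emergency contact present → met
7. certified pharmacy technicians 0 < 4 → not met
8. condition 'performs sterile compounding' does not hold → requirement n/a → met
9. DEA registration certificate present → met
10. professional liability coverage $950,000 < $975,000 → not met
11. refrigeration temperature log review 362 days ago vs limit 365 → met
Not met: 2, 7, 10

2, 7, 10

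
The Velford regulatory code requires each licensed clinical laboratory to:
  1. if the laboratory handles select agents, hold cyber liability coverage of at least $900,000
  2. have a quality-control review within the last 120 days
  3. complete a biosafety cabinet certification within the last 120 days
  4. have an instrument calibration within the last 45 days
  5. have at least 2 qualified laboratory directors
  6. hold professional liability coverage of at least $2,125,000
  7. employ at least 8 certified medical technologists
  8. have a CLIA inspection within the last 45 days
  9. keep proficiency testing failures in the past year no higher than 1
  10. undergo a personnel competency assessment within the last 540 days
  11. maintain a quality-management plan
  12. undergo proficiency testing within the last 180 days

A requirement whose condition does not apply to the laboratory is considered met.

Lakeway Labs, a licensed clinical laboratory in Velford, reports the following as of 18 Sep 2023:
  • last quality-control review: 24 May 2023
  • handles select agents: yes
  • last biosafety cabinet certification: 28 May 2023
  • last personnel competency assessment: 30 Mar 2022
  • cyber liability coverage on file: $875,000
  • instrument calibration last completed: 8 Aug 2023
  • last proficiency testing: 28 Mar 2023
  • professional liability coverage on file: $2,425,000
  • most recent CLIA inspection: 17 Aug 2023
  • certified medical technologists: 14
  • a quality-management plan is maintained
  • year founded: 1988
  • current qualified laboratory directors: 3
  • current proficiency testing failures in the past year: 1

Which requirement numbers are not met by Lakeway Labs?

1

1. condition 'handles select agents' holds; cyber liability coverage $875,000 < $900,000 → not met
2. quality-control review 117 days ago vs limit 120 → met
3. biosafety cabinet certification 113 days ago vs limit 120 → met
4. instrument calibration 41 days ago vs limit 45 → met
5. qualified laboratory directors 3 ≥ 2 → met
6. professional liability coverage $2,425,000 ≥ $2,125,000 → met
7. certified medical technologists 14 ≥ 8 → met
8. CLIA inspection 32 days ago vs limit 45 → met
9. proficiency testing failures in the past year 1 ≤ 1 → met
10. personnel competency assessment 537 days ago vs limit 540 → met
11. quality-management plan present → met
12. proficiency testing 174 days ago vs limit 180 → met
Not met: 1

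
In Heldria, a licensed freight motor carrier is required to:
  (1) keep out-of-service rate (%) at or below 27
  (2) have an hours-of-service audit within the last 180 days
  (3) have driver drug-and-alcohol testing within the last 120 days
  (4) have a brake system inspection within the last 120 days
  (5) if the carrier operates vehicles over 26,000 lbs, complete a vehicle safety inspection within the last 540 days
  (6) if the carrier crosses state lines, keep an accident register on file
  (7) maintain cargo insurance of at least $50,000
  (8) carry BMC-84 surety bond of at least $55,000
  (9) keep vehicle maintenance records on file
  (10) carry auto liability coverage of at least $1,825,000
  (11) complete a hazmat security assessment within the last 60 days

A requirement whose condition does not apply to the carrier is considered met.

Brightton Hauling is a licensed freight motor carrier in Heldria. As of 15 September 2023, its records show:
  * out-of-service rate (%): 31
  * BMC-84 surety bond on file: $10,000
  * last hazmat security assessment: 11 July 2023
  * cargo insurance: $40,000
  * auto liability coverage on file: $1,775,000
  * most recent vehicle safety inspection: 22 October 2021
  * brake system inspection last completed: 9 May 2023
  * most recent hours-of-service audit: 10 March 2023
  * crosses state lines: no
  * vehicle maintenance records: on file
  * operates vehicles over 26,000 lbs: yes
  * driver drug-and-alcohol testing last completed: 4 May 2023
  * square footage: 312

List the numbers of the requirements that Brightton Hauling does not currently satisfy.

1. out-of-service rate (%) 31 > 27 → not met
2. hours-of-service audit 189 days ago vs limit 180 → not met
3. driver drug-and-alcohol testing 134 days ago vs limit 120 → not met
4. brake system inspection 129 days ago vs limit 120 → not met
5. condition 'operates vehicles over 26,000 lbs' holds; vehicle safety inspection 693 days ago vs limit 540 → not met
6. condition 'crosses state lines' does not hold → requirement n/a → met
7. cargo insurance $40,000 < $50,000 → not met
8. BMC-84 surety bond $10,000 < $55,000 → not met
9. vehicle maintenance records present → met
10. auto liability coverage $1,775,000 < $1,825,000 → not met
11. hazmat security assessment 66 days ago vs limit 60 → not met
Not met: 1, 2, 3, 4, 5, 7, 8, 10, 11

1, 2, 3, 4, 5, 7, 8, 10, 11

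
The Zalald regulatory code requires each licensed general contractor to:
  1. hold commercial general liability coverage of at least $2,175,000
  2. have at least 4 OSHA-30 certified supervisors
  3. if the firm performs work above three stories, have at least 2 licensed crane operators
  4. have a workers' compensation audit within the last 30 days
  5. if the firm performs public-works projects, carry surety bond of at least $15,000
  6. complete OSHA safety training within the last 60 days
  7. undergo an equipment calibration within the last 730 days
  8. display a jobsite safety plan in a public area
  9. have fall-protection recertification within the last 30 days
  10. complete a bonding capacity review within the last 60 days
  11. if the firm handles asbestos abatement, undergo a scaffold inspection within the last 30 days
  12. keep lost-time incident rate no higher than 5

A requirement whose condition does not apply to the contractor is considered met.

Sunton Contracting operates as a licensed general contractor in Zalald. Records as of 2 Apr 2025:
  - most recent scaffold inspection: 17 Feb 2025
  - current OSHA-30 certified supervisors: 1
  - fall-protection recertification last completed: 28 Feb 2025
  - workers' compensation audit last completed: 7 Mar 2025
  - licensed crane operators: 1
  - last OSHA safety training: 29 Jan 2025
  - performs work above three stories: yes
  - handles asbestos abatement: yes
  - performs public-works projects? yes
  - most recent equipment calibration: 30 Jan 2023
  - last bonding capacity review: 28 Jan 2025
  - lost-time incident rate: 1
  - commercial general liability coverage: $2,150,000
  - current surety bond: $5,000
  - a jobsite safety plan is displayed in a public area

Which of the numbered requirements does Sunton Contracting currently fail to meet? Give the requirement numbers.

1. commercial general liability coverage $2,150,000 < $2,175,000 → not met
2. OSHA-30 certified supervisors 1 < 4 → not met
3. condition 'performs work above three stories' holds; licensed crane operators 1 < 2 → not met
4. workers' compensation audit 26 days ago vs limit 30 → met
5. condition 'performs public-works projects' holds; surety bond $5,000 < $15,000 → not met
6. OSHA safety training 63 days ago vs limit 60 → not met
7. equipment calibration 793 days ago vs limit 730 → not met
8. jobsite safety plan present → met
9. fall-protection recertification 33 days ago vs limit 30 → not met
10. bonding capacity review 64 days ago vs limit 60 → not met
11. condition 'handles asbestos abatement' holds; scaffold inspection 44 days ago vs limit 30 → not met
12. lost-time incident rate 1 ≤ 5 → met
Not met: 1, 2, 3, 5, 6, 7, 9, 10, 11

1, 2, 3, 5, 6, 7, 9, 10, 11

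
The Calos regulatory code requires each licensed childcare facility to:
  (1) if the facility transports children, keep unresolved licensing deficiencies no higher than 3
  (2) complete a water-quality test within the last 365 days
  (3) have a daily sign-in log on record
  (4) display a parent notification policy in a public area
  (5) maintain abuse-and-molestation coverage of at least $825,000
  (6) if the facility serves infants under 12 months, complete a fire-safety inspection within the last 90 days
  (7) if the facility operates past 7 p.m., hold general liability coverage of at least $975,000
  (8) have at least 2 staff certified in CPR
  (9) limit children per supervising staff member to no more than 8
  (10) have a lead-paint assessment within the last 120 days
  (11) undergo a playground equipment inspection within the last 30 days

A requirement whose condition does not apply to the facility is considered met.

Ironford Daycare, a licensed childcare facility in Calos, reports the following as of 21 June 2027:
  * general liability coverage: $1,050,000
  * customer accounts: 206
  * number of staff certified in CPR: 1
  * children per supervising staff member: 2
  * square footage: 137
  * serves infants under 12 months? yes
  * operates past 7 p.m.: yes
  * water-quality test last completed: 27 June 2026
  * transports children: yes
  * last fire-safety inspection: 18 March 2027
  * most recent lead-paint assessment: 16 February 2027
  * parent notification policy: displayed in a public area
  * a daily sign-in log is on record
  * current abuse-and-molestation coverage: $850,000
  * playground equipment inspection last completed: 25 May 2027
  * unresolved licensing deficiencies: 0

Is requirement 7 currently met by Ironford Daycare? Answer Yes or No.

7. condition 'operates past 7 p.m.' holds; general liability coverage $1,050,000 ≥ $975,000 → met

Yes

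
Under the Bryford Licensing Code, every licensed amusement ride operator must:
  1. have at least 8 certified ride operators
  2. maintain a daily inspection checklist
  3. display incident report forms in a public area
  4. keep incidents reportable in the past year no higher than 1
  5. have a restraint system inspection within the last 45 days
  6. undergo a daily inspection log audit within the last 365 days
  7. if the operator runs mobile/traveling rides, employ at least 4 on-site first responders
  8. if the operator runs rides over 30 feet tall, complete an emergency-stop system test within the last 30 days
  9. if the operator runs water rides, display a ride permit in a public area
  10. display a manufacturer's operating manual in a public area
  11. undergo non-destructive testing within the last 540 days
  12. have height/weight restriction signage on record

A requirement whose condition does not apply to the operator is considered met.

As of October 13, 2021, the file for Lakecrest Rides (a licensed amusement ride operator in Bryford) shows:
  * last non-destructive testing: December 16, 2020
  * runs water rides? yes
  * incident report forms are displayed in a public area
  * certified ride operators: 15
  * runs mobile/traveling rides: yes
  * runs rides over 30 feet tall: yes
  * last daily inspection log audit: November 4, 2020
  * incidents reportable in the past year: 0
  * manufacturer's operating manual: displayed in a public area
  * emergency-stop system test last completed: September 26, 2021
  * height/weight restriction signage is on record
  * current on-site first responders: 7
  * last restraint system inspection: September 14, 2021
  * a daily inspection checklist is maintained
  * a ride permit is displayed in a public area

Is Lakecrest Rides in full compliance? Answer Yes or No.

1. certified ride operators 15 ≥ 8 → met
2. daily inspection checklist present → met
3. incident report forms present → met
4. incidents reportable in the past year 0 ≤ 1 → met
5. restraint system inspection 29 days ago vs limit 45 → met
6. daily inspection log audit 343 days ago vs limit 365 → met
7. condition 'runs mobile/traveling rides' holds; on-site first responders 7 ≥ 4 → met
8. condition 'runs rides over 30 feet tall' holds; emergency-stop system test 17 days ago vs limit 30 → met
9. condition 'runs water rides' holds; ride permit present → met
10. manufacturer's operating manual present → met
11. non-destructive testing 301 days ago vs limit 540 → met
12. height/weight restriction signage present → met
All met.

Yes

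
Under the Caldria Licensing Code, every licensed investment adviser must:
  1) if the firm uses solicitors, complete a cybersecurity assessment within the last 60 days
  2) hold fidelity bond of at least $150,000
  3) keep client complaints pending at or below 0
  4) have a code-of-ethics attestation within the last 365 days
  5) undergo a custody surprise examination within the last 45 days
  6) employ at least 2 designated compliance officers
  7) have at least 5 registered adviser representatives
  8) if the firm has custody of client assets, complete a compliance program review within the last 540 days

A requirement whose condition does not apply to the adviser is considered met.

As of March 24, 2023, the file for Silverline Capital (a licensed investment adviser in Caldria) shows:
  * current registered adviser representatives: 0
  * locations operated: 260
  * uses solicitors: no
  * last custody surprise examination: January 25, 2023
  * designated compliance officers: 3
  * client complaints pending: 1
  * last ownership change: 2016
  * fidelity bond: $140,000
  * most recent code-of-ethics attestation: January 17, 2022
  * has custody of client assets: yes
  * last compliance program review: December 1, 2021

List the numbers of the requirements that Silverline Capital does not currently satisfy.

1. condition 'uses solicitors' does not hold → requirement n/a → met
2. fidelity bond $140,000 < $150,000 → not met
3. client complaints pending 1 > 0 → not met
4. code-of-ethics attestation 431 days ago vs limit 365 → not met
5. custody surprise examination 58 days ago vs limit 45 → not met
6. designated compliance officers 3 ≥ 2 → met
7. registered adviser representatives 0 < 5 → not met
8. condition 'has custody of client assets' holds; compliance program review 478 days ago vs limit 540 → met
Not met: 2, 3, 4, 5, 7

2, 3, 4, 5, 7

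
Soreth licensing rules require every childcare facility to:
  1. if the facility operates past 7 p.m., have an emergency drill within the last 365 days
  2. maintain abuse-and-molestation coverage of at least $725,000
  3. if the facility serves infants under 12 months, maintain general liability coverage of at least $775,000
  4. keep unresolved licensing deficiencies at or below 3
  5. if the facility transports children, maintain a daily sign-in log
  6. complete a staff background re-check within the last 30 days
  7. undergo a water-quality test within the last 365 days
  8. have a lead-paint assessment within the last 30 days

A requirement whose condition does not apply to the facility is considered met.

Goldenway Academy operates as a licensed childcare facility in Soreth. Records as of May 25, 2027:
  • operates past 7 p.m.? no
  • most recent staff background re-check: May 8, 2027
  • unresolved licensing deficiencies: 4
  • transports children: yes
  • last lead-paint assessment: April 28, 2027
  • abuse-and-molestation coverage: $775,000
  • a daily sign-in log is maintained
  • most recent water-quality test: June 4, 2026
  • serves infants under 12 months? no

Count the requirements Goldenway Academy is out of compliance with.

1. condition 'operates past 7 p.m.' does not hold → requirement n/a → met
2. abuse-and-molestation coverage $775,000 ≥ $725,000 → met
3. condition 'serves infants under 12 months' does not hold → requirement n/a → met
4. unresolved licensing deficiencies 4 > 3 → not met
5. condition 'transports children' holds; daily sign-in log present → met
6. staff background re-check 17 days ago vs limit 30 → met
7. water-quality test 355 days ago vs limit 365 → met
8. lead-paint assessment 27 days ago vs limit 30 → met
Not met: 1 of 8

1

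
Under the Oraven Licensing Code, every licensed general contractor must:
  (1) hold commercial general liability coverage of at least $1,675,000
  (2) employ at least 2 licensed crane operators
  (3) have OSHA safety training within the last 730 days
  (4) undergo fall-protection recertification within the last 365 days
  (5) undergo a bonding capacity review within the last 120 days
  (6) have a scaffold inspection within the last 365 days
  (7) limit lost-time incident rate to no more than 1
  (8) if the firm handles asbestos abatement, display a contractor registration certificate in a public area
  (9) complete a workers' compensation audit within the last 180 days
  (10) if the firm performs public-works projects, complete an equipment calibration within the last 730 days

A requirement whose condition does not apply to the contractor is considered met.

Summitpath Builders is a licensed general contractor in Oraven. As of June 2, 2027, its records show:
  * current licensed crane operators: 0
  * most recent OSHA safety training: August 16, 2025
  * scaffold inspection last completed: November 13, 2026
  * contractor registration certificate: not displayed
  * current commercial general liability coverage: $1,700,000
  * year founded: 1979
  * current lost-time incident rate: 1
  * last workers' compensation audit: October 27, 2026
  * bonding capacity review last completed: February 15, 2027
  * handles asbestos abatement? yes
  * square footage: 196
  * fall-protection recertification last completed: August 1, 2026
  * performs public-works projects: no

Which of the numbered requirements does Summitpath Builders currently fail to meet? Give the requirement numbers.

1. commercial general liability coverage $1,700,000 ≥ $1,675,000 → met
2. licensed crane operators 0 < 2 → not met
3. OSHA safety training 655 days ago vs limit 730 → met
4. fall-protection recertification 305 days ago vs limit 365 → met
5. bonding capacity review 107 days ago vs limit 120 → met
6. scaffold inspection 201 days ago vs limit 365 → met
7. lost-time incident rate 1 ≤ 1 → met
8. condition 'handles asbestos abatement' holds; contractor registration certificate absent → not met
9. workers' compensation audit 218 days ago vs limit 180 → not met
10. condition 'performs public-works projects' does not hold → requirement n/a → met
Not met: 2, 8, 9

2, 8, 9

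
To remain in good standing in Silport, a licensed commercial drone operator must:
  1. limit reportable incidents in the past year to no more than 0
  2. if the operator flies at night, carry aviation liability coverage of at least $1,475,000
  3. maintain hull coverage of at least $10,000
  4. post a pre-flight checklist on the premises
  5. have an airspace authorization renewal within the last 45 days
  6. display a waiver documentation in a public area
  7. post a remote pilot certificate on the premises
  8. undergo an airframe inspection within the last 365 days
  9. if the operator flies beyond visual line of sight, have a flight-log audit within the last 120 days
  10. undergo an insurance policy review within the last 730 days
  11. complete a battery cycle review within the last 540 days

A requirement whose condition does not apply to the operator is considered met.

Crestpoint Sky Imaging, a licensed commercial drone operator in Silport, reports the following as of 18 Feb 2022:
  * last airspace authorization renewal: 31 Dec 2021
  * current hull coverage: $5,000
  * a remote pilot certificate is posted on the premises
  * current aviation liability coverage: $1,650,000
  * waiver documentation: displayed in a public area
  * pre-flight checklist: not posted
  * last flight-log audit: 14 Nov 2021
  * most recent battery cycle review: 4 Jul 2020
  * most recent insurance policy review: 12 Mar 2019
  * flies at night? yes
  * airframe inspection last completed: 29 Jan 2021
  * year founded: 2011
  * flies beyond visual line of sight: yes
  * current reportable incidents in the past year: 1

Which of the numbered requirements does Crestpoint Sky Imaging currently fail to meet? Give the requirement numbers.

1. reportable incidents in the past year 1 > 0 → not met
2. condition 'flies at night' holds; aviation liability coverage $1,650,000 ≥ $1,475,000 → met
3. hull coverage $5,000 < $10,000 → not met
4. pre-flight checklist absent → not met
5. airspace authorization renewal 49 days ago vs limit 45 → not met
6. waiver documentation present → met
7. remote pilot certificate present → met
8. airframe inspection 385 days ago vs limit 365 → not met
9. condition 'flies beyond visual line of sight' holds; flight-log audit 96 days ago vs limit 120 → met
10. insurance policy review 1074 days ago vs limit 730 → not met
11. battery cycle review 594 days ago vs limit 540 → not met
Not met: 1, 3, 4, 5, 8, 10, 11

1, 3, 4, 5, 8, 10, 11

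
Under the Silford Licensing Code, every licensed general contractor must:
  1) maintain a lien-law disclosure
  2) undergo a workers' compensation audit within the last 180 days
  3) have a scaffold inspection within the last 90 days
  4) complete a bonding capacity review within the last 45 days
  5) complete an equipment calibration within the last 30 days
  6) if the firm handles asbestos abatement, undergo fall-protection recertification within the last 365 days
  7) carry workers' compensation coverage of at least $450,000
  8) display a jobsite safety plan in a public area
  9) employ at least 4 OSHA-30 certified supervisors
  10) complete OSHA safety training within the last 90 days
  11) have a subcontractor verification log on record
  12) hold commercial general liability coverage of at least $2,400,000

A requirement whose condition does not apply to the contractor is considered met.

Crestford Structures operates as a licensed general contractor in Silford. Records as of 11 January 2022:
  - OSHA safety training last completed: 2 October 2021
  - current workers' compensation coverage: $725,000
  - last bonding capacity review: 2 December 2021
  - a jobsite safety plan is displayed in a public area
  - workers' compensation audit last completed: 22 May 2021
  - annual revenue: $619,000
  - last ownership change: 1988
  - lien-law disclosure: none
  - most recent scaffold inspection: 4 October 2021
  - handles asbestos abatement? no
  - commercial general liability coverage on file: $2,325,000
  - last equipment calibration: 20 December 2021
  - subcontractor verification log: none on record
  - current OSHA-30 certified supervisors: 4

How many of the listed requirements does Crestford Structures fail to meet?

6

1. lien-law disclosure absent → not met
2. workers' compensation audit 234 days ago vs limit 180 → not met
3. scaffold inspection 99 days ago vs limit 90 → not met
4. bonding capacity review 40 days ago vs limit 45 → met
5. equipment calibration 22 days ago vs limit 30 → met
6. condition 'handles asbestos abatement' does not hold → requirement n/a → met
7. workers' compensation coverage $725,000 ≥ $450,000 → met
8. jobsite safety plan present → met
9. OSHA-30 certified supervisors 4 ≥ 4 → met
10. OSHA safety training 101 days ago vs limit 90 → not met
11. subcontractor verification log absent → not met
12. commercial general liability coverage $2,325,000 < $2,400,000 → not met
Not met: 6 of 12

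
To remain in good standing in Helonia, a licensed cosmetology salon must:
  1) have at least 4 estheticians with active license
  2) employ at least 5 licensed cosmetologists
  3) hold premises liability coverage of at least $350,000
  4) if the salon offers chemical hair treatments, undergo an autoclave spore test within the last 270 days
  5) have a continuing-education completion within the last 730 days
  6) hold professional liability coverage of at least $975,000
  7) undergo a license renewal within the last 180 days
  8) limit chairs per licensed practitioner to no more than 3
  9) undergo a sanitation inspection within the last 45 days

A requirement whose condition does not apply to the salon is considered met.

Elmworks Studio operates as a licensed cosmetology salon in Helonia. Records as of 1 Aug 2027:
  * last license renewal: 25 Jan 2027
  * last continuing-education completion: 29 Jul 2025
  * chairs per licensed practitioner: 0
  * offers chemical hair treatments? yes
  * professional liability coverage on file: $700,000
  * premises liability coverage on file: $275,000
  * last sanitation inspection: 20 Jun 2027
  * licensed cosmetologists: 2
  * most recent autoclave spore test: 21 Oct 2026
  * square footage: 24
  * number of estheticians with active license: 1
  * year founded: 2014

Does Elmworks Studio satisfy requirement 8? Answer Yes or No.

Yes

8. chairs per licensed practitioner 0 ≤ 3 → met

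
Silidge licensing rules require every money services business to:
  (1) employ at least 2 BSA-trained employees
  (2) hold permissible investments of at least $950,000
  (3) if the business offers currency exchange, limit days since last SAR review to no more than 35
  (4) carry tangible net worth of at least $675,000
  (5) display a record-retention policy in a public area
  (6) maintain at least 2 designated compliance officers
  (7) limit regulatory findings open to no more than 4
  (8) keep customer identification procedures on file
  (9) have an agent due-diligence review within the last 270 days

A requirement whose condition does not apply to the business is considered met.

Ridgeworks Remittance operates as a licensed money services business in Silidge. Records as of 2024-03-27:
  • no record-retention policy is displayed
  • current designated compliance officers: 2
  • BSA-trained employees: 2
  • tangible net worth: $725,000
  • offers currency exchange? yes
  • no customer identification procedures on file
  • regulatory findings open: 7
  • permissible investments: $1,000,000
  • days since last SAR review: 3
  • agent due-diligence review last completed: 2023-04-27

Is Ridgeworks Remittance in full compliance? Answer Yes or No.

1. BSA-trained employees 2 ≥ 2 → met
2. permissible investments $1,000,000 ≥ $950,000 → met
3. condition 'offers currency exchange' holds; days since last SAR review 3 ≤ 35 → met
4. tangible net worth $725,000 ≥ $675,000 → met
5. record-retention policy absent → not met
6. designated compliance officers 2 ≥ 2 → met
7. regulatory findings open 7 > 4 → not met
8. customer identification procedures absent → not met
9. agent due-diligence review 335 days ago vs limit 270 → not met
Not met: 5, 7, 8, 9

No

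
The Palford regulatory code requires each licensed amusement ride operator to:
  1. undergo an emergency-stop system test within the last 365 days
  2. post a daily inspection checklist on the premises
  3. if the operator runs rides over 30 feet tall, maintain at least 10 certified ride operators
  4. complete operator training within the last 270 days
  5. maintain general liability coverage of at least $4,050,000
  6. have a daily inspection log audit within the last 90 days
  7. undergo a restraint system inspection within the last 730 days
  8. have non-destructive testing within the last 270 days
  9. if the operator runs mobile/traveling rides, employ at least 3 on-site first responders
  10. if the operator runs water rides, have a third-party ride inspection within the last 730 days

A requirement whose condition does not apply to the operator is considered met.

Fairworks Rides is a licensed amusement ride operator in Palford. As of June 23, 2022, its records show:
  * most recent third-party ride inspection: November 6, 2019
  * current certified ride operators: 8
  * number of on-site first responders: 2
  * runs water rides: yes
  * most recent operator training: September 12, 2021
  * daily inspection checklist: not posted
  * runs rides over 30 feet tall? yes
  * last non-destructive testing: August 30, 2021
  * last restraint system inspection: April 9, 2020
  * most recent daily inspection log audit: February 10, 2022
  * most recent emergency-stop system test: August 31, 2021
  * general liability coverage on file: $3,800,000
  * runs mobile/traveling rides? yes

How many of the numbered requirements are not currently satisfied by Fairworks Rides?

1. emergency-stop system test 296 days ago vs limit 365 → met
2. daily inspection checklist absent → not met
3. condition 'runs rides over 30 feet tall' holds; certified ride operators 8 < 10 → not met
4. operator training 284 days ago vs limit 270 → not met
5. general liability coverage $3,800,000 < $4,050,000 → not met
6. daily inspection log audit 133 days ago vs limit 90 → not met
7. restraint system inspection 805 days ago vs limit 730 → not met
8. non-destructive testing 297 days ago vs limit 270 → not met
9. condition 'runs mobile/traveling rides' holds; on-site first responders 2 < 3 → not met
10. condition 'runs water rides' holds; third-party ride inspection 960 days ago vs limit 730 → not met
Not met: 9 of 10

9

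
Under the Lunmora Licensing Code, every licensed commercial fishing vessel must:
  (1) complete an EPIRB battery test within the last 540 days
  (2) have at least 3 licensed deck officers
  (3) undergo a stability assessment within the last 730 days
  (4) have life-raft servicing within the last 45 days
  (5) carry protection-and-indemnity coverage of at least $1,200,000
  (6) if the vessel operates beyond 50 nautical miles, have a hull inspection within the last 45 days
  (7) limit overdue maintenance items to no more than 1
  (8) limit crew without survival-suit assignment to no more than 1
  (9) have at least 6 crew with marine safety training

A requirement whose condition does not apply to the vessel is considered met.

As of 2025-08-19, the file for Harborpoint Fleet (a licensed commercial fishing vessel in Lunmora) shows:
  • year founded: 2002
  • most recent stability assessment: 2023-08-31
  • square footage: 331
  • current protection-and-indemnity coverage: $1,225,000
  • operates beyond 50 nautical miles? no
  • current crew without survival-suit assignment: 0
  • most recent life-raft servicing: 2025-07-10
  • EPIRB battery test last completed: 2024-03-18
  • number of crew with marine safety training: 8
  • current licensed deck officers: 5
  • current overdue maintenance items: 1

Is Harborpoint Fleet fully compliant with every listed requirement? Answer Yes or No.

1. EPIRB battery test 519 days ago vs limit 540 → met
2. licensed deck officers 5 ≥ 3 → met
3. stability assessment 719 days ago vs limit 730 → met
4. life-raft servicing 40 days ago vs limit 45 → met
5. protection-and-indemnity coverage $1,225,000 ≥ $1,200,000 → met
6. condition 'operates beyond 50 nautical miles' does not hold → requirement n/a → met
7. overdue maintenance items 1 ≤ 1 → met
8. crew without survival-suit assignment 0 ≤ 1 → met
9. crew with marine safety training 8 ≥ 6 → met
All met.

Yes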